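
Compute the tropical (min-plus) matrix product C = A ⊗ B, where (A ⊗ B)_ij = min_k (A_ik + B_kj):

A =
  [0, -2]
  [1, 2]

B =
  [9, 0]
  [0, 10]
A ⊗ B =
  [-2, 0]
  [2, 1]

Apply the min-plus product entry-by-entry:
  C[0][0] = min over k of (A[0][0] + B[0][0] = 0 + 9 = 9, A[0][1] + B[1][0] = -2 + 0 = -2) = -2 (attained at k = 1)
  C[0][1] = min over k of (A[0][0] + B[0][1] = 0 + 0 = 0, A[0][1] + B[1][1] = -2 + 10 = 8) = 0 (attained at k = 0)
  C[1][0] = min over k of (A[1][0] + B[0][0] = 1 + 9 = 10, A[1][1] + B[1][0] = 2 + 0 = 2) = 2 (attained at k = 1)
  C[1][1] = min over k of (A[1][0] + B[0][1] = 1 + 0 = 1, A[1][1] + B[1][1] = 2 + 10 = 12) = 1 (attained at k = 0)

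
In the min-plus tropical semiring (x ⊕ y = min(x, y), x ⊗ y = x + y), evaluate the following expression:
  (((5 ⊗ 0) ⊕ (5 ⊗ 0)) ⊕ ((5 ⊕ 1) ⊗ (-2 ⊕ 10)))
(((5 ⊗ 0) ⊕ (5 ⊗ 0)) ⊕ ((5 ⊕ 1) ⊗ (-2 ⊕ 10))) = -1

Expand innermost to outermost. Recall ⊕ takes the minimum of its arguments and ⊗ takes their sum. Working out the expression (((5 ⊗ 0) ⊕ (5 ⊗ 0)) ⊕ ((5 ⊕ 1) ⊗ (-2 ⊕ 10))) gives -1.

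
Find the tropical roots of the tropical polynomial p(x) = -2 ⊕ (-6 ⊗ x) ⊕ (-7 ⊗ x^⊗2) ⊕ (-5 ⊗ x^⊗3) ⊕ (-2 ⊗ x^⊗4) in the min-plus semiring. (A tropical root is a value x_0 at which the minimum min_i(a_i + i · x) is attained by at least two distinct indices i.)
Roots: {-3, -2, 1, 4}

Each tropical root is a break point of the lower envelope of the lines y = a_i + i · x (there are 5 lines, with slopes 0, 1, ..., 4). Only the lines that attain the minimum somewhere contribute to roots; other lines are dominated. Here the surviving (envelope) indices are i = 4, i = 3, i = 2, i = 1, i = 0.
Intersections between consecutive envelope lines give the roots: for adjacent envelope indices i < j the intersection is x = (a_i − a_j) / (j − i). Reading off the sorted break points: {-3, -2, 1, 4}.
Verification: at each break x_0, at least two indices attain the minimum of min_i(a_i + i · x_0).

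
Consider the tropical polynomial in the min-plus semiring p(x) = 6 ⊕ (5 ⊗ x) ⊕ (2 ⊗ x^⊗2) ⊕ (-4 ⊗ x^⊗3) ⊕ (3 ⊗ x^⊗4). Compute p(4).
p(4) = 6

A tropical monomial a ⊗ x^⊗i evaluates to a + i · x. Evaluating each term at x = 4:
  Term 0 contributes 6 + 0 · 4 = 6
  Term 1 contributes 5 + 1 · 4 = 9
  Term 2 contributes 2 + 2 · 4 = 10
  Term 3 contributes -4 + 3 · 4 = 8
  Term 4 contributes 3 + 4 · 4 = 19
p(4) = ⊕ of these = min[6, 9, 10, 8, 19] = 6.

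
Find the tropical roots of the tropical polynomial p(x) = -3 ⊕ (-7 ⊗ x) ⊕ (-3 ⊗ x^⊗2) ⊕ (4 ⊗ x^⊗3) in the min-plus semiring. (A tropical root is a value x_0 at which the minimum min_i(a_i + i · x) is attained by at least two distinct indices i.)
Roots: {-7, -4, 4}

Each tropical root is a break point of the lower envelope of the lines y = a_i + i · x (there are 4 lines, with slopes 0, 1, ..., 3). Only the lines that attain the minimum somewhere contribute to roots; other lines are dominated. Here the surviving (envelope) indices are i = 3, i = 2, i = 1, i = 0.
Intersections between consecutive envelope lines give the roots: for adjacent envelope indices i < j the intersection is x = (a_i − a_j) / (j − i). Reading off the sorted break points: {-7, -4, 4}.
Verification: at each break x_0, at least two indices attain the minimum of min_i(a_i + i · x_0).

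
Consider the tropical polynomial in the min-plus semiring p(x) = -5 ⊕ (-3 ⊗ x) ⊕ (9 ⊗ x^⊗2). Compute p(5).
p(5) = -5

A tropical monomial a ⊗ x^⊗i evaluates to a + i · x. Evaluating each term at x = 5:
  Term 0 contributes -5 + 0 · 5 = -5
  Term 1 contributes -3 + 1 · 5 = 2
  Term 2 contributes 9 + 2 · 5 = 19
p(5) = ⊕ of these = min[-5, 2, 19] = -5.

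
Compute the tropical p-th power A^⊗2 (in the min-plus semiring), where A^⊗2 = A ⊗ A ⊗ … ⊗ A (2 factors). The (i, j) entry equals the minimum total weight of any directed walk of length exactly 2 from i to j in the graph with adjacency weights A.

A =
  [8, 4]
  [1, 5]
A^⊗2 =
  [5, 9]
  [6, 5]

Each entry (A^⊗2)_ij equals the minimum over all length-2 walks i = v_0 → v_1 → … → v_2 = j of Σ_t A[v_t][v_{t+1}]. For example, for (i, j) = (0, 1) we minimise over 2 possible intermediate vertex sequences; the minimum is 9, attained along the walk 0 → 1 → 1.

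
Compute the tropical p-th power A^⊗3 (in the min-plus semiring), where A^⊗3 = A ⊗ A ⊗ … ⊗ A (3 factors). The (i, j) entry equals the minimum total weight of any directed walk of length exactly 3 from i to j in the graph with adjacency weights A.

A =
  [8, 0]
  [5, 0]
A^⊗3 =
  [5, 0]
  [5, 0]

Each entry (A^⊗3)_ij equals the minimum over all length-3 walks i = v_0 → v_1 → … → v_3 = j of Σ_t A[v_t][v_{t+1}]. For example, for (i, j) = (0, 1) we minimise over 4 possible intermediate vertex sequences; the minimum is 0, attained along the walk 0 → 1 → 1 → 1.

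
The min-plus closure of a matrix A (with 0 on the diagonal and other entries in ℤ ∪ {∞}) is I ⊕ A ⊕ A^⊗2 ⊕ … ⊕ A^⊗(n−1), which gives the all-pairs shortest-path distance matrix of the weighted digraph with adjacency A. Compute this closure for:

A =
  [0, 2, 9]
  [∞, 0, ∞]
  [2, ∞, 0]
Closure =
  [0, 2, 9]
  [∞, 0, ∞]
  [2, 4, 0]

This is the Floyd-Warshall all-pairs shortest-path computation. For each intermediate vertex k = 0, 1, …, 2, update dist[i][j] ← min(dist[i][j], dist[i][k] + dist[k][j]). The final matrix gives, for each (i, j), the minimum total weight of any directed path from i to j (possibly empty when i = j).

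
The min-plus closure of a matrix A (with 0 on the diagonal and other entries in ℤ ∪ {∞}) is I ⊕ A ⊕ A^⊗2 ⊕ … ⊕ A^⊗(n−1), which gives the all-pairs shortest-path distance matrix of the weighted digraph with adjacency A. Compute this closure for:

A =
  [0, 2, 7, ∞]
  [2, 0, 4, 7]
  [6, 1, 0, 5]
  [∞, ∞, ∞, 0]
Closure =
  [0, 2, 6, 9]
  [2, 0, 4, 7]
  [3, 1, 0, 5]
  [∞, ∞, ∞, 0]

This is the Floyd-Warshall all-pairs shortest-path computation. For each intermediate vertex k = 0, 1, …, 3, update dist[i][j] ← min(dist[i][j], dist[i][k] + dist[k][j]). The final matrix gives, for each (i, j), the minimum total weight of any directed path from i to j (possibly empty when i = j).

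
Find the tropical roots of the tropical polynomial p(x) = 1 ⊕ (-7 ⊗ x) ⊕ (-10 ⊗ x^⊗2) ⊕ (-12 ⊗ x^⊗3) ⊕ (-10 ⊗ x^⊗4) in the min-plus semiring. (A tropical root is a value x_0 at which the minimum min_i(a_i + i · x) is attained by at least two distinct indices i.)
Roots: {-2, 2, 3, 8}

Each tropical root is a break point of the lower envelope of the lines y = a_i + i · x (there are 5 lines, with slopes 0, 1, ..., 4). Only the lines that attain the minimum somewhere contribute to roots; other lines are dominated. Here the surviving (envelope) indices are i = 4, i = 3, i = 2, i = 1, i = 0.
Intersections between consecutive envelope lines give the roots: for adjacent envelope indices i < j the intersection is x = (a_i − a_j) / (j − i). Reading off the sorted break points: {-2, 2, 3, 8}.
Verification: at each break x_0, at least two indices attain the minimum of min_i(a_i + i · x_0).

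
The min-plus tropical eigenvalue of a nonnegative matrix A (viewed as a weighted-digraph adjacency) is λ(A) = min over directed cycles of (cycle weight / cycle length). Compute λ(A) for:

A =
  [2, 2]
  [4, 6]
λ(A) = 2

Enumerate directed cycles and compute their means (weight / length). Sample:
  cycle 0 → 0: weight = 2, length = 1, mean = 2/1 ≈ 2.000
  cycle 1 → 1: weight = 6, length = 1, mean = 6/1 ≈ 6.000
  cycle 0 → 1 → 0: weight = 6, length = 2, mean = 6/2 ≈ 3.000
  cycle 1 → 0 → 1: weight = 6, length = 2, mean = 6/2 ≈ 3.000
Minimum mean = 2.000, attained e.g. along the cycle 0 → 0 with weight 2 and length 1. So λ(A) = 2/1 = 2.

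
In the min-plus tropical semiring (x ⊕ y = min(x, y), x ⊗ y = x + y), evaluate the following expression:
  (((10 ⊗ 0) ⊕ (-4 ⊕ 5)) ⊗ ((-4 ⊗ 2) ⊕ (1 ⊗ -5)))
(((10 ⊗ 0) ⊕ (-4 ⊕ 5)) ⊗ ((-4 ⊗ 2) ⊕ (1 ⊗ -5))) = -8

Expand innermost to outermost. Recall ⊕ takes the minimum of its arguments and ⊗ takes their sum. Working out the expression (((10 ⊗ 0) ⊕ (-4 ⊕ 5)) ⊗ ((-4 ⊗ 2) ⊕ (1 ⊗ -5))) gives -8.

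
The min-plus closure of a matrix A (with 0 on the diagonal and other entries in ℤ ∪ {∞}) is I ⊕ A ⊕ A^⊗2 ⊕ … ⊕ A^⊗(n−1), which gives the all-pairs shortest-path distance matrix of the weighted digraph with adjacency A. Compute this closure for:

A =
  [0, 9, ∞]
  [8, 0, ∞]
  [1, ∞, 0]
Closure =
  [0, 9, ∞]
  [8, 0, ∞]
  [1, 10, 0]

This is the Floyd-Warshall all-pairs shortest-path computation. For each intermediate vertex k = 0, 1, …, 2, update dist[i][j] ← min(dist[i][j], dist[i][k] + dist[k][j]). The final matrix gives, for each (i, j), the minimum total weight of any directed path from i to j (possibly empty when i = j).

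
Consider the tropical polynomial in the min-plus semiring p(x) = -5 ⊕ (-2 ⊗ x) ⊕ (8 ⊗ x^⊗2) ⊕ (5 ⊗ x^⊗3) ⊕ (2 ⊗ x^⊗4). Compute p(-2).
p(-2) = -6

A tropical monomial a ⊗ x^⊗i evaluates to a + i · x. Evaluating each term at x = -2:
  Term 0 contributes -5 + 0 · -2 = -5
  Term 1 contributes -2 + 1 · -2 = -4
  Term 2 contributes 8 + 2 · -2 = 4
  Term 3 contributes 5 + 3 · -2 = -1
  Term 4 contributes 2 + 4 · -2 = -6
p(-2) = ⊕ of these = min[-5, -4, 4, -1, -6] = -6.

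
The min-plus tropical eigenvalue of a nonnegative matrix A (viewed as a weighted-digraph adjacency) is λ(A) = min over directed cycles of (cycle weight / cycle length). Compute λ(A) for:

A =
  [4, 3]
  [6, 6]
λ(A) = 4

Enumerate directed cycles and compute their means (weight / length). Sample:
  cycle 0 → 0: weight = 4, length = 1, mean = 4/1 ≈ 4.000
  cycle 1 → 1: weight = 6, length = 1, mean = 6/1 ≈ 6.000
  cycle 0 → 1 → 0: weight = 9, length = 2, mean = 9/2 ≈ 4.500
  cycle 1 → 0 → 1: weight = 9, length = 2, mean = 9/2 ≈ 4.500
Minimum mean = 4.000, attained e.g. along the cycle 0 → 0 with weight 4 and length 1. So λ(A) = 4/1 = 4.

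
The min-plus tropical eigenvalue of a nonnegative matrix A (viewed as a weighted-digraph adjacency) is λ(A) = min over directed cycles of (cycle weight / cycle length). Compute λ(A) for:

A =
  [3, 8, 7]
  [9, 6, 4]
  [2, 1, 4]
λ(A) = 5/2

Enumerate directed cycles and compute their means (weight / length). Sample:
  cycle 0 → 0: weight = 3, length = 1, mean = 3/1 ≈ 3.000
  cycle 1 → 1: weight = 6, length = 1, mean = 6/1 ≈ 6.000
  cycle 2 → 2: weight = 4, length = 1, mean = 4/1 ≈ 4.000
  cycle 0 → 1 → 0: weight = 17, length = 2, mean = 17/2 ≈ 8.500
  cycle 0 → 2 → 0: weight = 9, length = 2, mean = 9/2 ≈ 4.500
  cycle 1 → 0 → 1: weight = 17, length = 2, mean = 17/2 ≈ 8.500
Minimum mean = 2.500, attained e.g. along the cycle 1 → 2 → 1 with weight 5 and length 2. So λ(A) = 5/2 = 5/2.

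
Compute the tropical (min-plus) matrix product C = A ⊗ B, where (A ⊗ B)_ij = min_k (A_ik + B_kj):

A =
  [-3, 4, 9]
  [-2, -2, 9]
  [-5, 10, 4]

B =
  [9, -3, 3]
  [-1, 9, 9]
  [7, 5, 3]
A ⊗ B =
  [3, -6, 0]
  [-3, -5, 1]
  [4, -8, -2]

Apply the min-plus product entry-by-entry:
  C[0][0] = min over k of (A[0][0] + B[0][0] = -3 + 9 = 6, A[0][1] + B[1][0] = 4 + -1 = 3, A[0][2] + B[2][0] = 9 + 7 = 16) = 3 (attained at k = 1)
  C[0][1] = min over k of (A[0][0] + B[0][1] = -3 + -3 = -6, A[0][1] + B[1][1] = 4 + 9 = 13, A[0][2] + B[2][1] = 9 + 5 = 14) = -6 (attained at k = 0)
  C[0][2] = min over k of (A[0][0] + B[0][2] = -3 + 3 = 0, A[0][1] + B[1][2] = 4 + 9 = 13, A[0][2] + B[2][2] = 9 + 3 = 12) = 0 (attained at k = 0)
  C[1][0] = min over k of (A[1][0] + B[0][0] = -2 + 9 = 7, A[1][1] + B[1][0] = -2 + -1 = -3, A[1][2] + B[2][0] = 9 + 7 = 16) = -3 (attained at k = 1)
  C[1][1] = min over k of (A[1][0] + B[0][1] = -2 + -3 = -5, A[1][1] + B[1][1] = -2 + 9 = 7, A[1][2] + B[2][1] = 9 + 5 = 14) = -5 (attained at k = 0)
  C[1][2] = min over k of (A[1][0] + B[0][2] = -2 + 3 = 1, A[1][1] + B[1][2] = -2 + 9 = 7, A[1][2] + B[2][2] = 9 + 3 = 12) = 1 (attained at k = 0)
  C[2][0] = min over k of (A[2][0] + B[0][0] = -5 + 9 = 4, A[2][1] + B[1][0] = 10 + -1 = 9, A[2][2] + B[2][0] = 4 + 7 = 11) = 4 (attained at k = 0)
  C[2][1] = min over k of (A[2][0] + B[0][1] = -5 + -3 = -8, A[2][1] + B[1][1] = 10 + 9 = 19, A[2][2] + B[2][1] = 4 + 5 = 9) = -8 (attained at k = 0)
  C[2][2] = min over k of (A[2][0] + B[0][2] = -5 + 3 = -2, A[2][1] + B[1][2] = 10 + 9 = 19, A[2][2] + B[2][2] = 4 + 3 = 7) = -2 (attained at k = 0)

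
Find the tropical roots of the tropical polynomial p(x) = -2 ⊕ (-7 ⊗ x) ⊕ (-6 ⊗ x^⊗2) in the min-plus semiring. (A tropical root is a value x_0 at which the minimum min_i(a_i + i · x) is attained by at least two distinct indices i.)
Roots: {-1, 5}

Each tropical root is a break point of the lower envelope of the lines y = a_i + i · x (there are 3 lines, with slopes 0, 1, ..., 2). Only the lines that attain the minimum somewhere contribute to roots; other lines are dominated. Here the surviving (envelope) indices are i = 2, i = 1, i = 0.
Intersections between consecutive envelope lines give the roots: for adjacent envelope indices i < j the intersection is x = (a_i − a_j) / (j − i). Reading off the sorted break points: {-1, 5}.
Verification: at each break x_0, at least two indices attain the minimum of min_i(a_i + i · x_0).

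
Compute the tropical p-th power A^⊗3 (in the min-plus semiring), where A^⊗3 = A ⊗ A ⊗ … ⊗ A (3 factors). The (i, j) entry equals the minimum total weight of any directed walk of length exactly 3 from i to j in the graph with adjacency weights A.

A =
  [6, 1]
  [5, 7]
A^⊗3 =
  [12, 7]
  [11, 12]

Each entry (A^⊗3)_ij equals the minimum over all length-3 walks i = v_0 → v_1 → … → v_3 = j of Σ_t A[v_t][v_{t+1}]. For example, for (i, j) = (0, 1) we minimise over 4 possible intermediate vertex sequences; the minimum is 7, attained along the walk 0 → 1 → 0 → 1.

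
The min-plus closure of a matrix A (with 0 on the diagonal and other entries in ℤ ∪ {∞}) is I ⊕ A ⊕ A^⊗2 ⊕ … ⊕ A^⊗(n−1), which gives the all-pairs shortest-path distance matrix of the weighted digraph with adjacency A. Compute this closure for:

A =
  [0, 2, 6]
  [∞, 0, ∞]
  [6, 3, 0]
Closure =
  [0, 2, 6]
  [∞, 0, ∞]
  [6, 3, 0]

This is the Floyd-Warshall all-pairs shortest-path computation. For each intermediate vertex k = 0, 1, …, 2, update dist[i][j] ← min(dist[i][j], dist[i][k] + dist[k][j]). The final matrix gives, for each (i, j), the minimum total weight of any directed path from i to j (possibly empty when i = j).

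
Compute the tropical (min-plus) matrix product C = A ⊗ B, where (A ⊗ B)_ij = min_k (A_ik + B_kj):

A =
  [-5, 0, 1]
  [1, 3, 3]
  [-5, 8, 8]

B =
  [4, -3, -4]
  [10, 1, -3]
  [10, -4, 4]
A ⊗ B =
  [-1, -8, -9]
  [5, -2, -3]
  [-1, -8, -9]

Apply the min-plus product entry-by-entry:
  C[0][0] = min over k of (A[0][0] + B[0][0] = -5 + 4 = -1, A[0][1] + B[1][0] = 0 + 10 = 10, A[0][2] + B[2][0] = 1 + 10 = 11) = -1 (attained at k = 0)
  C[0][1] = min over k of (A[0][0] + B[0][1] = -5 + -3 = -8, A[0][1] + B[1][1] = 0 + 1 = 1, A[0][2] + B[2][1] = 1 + -4 = -3) = -8 (attained at k = 0)
  C[0][2] = min over k of (A[0][0] + B[0][2] = -5 + -4 = -9, A[0][1] + B[1][2] = 0 + -3 = -3, A[0][2] + B[2][2] = 1 + 4 = 5) = -9 (attained at k = 0)
  C[1][0] = min over k of (A[1][0] + B[0][0] = 1 + 4 = 5, A[1][1] + B[1][0] = 3 + 10 = 13, A[1][2] + B[2][0] = 3 + 10 = 13) = 5 (attained at k = 0)
  C[1][1] = min over k of (A[1][0] + B[0][1] = 1 + -3 = -2, A[1][1] + B[1][1] = 3 + 1 = 4, A[1][2] + B[2][1] = 3 + -4 = -1) = -2 (attained at k = 0)
  C[1][2] = min over k of (A[1][0] + B[0][2] = 1 + -4 = -3, A[1][1] + B[1][2] = 3 + -3 = 0, A[1][2] + B[2][2] = 3 + 4 = 7) = -3 (attained at k = 0)
  C[2][0] = min over k of (A[2][0] + B[0][0] = -5 + 4 = -1, A[2][1] + B[1][0] = 8 + 10 = 18, A[2][2] + B[2][0] = 8 + 10 = 18) = -1 (attained at k = 0)
  C[2][1] = min over k of (A[2][0] + B[0][1] = -5 + -3 = -8, A[2][1] + B[1][1] = 8 + 1 = 9, A[2][2] + B[2][1] = 8 + -4 = 4) = -8 (attained at k = 0)
  C[2][2] = min over k of (A[2][0] + B[0][2] = -5 + -4 = -9, A[2][1] + B[1][2] = 8 + -3 = 5, A[2][2] + B[2][2] = 8 + 4 = 12) = -9 (attained at k = 0)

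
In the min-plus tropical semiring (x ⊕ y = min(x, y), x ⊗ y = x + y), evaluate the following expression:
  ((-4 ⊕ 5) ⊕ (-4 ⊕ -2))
((-4 ⊕ 5) ⊕ (-4 ⊕ -2)) = -4

Expand innermost to outermost. Recall ⊕ takes the minimum of its arguments and ⊗ takes their sum. Working out the expression ((-4 ⊕ 5) ⊕ (-4 ⊕ -2)) gives -4.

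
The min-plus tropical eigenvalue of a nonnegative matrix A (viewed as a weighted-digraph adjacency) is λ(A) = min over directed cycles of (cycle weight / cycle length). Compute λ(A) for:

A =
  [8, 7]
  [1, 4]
λ(A) = 4

Enumerate directed cycles and compute their means (weight / length). Sample:
  cycle 0 → 0: weight = 8, length = 1, mean = 8/1 ≈ 8.000
  cycle 1 → 1: weight = 4, length = 1, mean = 4/1 ≈ 4.000
  cycle 0 → 1 → 0: weight = 8, length = 2, mean = 8/2 ≈ 4.000
  cycle 1 → 0 → 1: weight = 8, length = 2, mean = 8/2 ≈ 4.000
Minimum mean = 4.000, attained e.g. along the cycle 1 → 1 with weight 4 and length 1. So λ(A) = 4/1 = 4.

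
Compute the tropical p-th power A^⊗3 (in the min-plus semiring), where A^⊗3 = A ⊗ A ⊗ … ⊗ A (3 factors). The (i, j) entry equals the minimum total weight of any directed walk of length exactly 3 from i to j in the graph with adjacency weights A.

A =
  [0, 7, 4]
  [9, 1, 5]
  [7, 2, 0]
A^⊗3 =
  [0, 6, 4]
  [9, 3, 5]
  [7, 2, 0]

Each entry (A^⊗3)_ij equals the minimum over all length-3 walks i = v_0 → v_1 → … → v_3 = j of Σ_t A[v_t][v_{t+1}]. For example, for (i, j) = (0, 2) we minimise over 9 possible intermediate vertex sequences; the minimum is 4, attained along the walk 0 → 0 → 0 → 2.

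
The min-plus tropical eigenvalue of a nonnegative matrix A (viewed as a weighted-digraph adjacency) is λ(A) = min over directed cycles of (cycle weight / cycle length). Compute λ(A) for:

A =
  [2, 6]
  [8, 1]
λ(A) = 1

Enumerate directed cycles and compute their means (weight / length). Sample:
  cycle 0 → 0: weight = 2, length = 1, mean = 2/1 ≈ 2.000
  cycle 1 → 1: weight = 1, length = 1, mean = 1/1 ≈ 1.000
  cycle 0 → 1 → 0: weight = 14, length = 2, mean = 14/2 ≈ 7.000
  cycle 1 → 0 → 1: weight = 14, length = 2, mean = 14/2 ≈ 7.000
Minimum mean = 1.000, attained e.g. along the cycle 1 → 1 with weight 1 and length 1. So λ(A) = 1/1 = 1.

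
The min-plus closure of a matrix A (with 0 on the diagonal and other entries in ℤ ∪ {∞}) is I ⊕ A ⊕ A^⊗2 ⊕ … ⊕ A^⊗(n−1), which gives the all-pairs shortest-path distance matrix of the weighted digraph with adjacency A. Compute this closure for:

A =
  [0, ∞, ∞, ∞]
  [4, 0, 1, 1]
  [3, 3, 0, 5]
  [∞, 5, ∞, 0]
Closure =
  [0, ∞, ∞, ∞]
  [4, 0, 1, 1]
  [3, 3, 0, 4]
  [9, 5, 6, 0]

This is the Floyd-Warshall all-pairs shortest-path computation. For each intermediate vertex k = 0, 1, …, 3, update dist[i][j] ← min(dist[i][j], dist[i][k] + dist[k][j]). The final matrix gives, for each (i, j), the minimum total weight of any directed path from i to j (possibly empty when i = j).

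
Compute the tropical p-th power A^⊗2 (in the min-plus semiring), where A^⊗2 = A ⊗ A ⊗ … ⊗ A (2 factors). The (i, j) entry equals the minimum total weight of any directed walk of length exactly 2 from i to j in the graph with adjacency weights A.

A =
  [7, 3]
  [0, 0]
A^⊗2 =
  [3, 3]
  [0, 0]

Each entry (A^⊗2)_ij equals the minimum over all length-2 walks i = v_0 → v_1 → … → v_2 = j of Σ_t A[v_t][v_{t+1}]. For example, for (i, j) = (0, 1) we minimise over 2 possible intermediate vertex sequences; the minimum is 3, attained along the walk 0 → 1 → 1.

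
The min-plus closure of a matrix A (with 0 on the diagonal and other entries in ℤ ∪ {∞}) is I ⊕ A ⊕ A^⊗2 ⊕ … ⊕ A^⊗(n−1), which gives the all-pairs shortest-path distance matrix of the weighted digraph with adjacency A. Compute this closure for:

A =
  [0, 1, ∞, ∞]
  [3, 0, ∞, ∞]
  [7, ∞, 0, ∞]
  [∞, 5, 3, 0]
Closure =
  [0, 1, ∞, ∞]
  [3, 0, ∞, ∞]
  [7, 8, 0, ∞]
  [8, 5, 3, 0]

This is the Floyd-Warshall all-pairs shortest-path computation. For each intermediate vertex k = 0, 1, …, 3, update dist[i][j] ← min(dist[i][j], dist[i][k] + dist[k][j]). The final matrix gives, for each (i, j), the minimum total weight of any directed path from i to j (possibly empty when i = j).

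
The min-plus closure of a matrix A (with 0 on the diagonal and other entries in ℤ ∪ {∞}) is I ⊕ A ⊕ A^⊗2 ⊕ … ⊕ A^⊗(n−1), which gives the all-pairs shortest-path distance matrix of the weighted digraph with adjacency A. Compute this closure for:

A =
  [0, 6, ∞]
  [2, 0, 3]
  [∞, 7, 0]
Closure =
  [0, 6, 9]
  [2, 0, 3]
  [9, 7, 0]

This is the Floyd-Warshall all-pairs shortest-path computation. For each intermediate vertex k = 0, 1, …, 2, update dist[i][j] ← min(dist[i][j], dist[i][k] + dist[k][j]). The final matrix gives, for each (i, j), the minimum total weight of any directed path from i to j (possibly empty when i = j).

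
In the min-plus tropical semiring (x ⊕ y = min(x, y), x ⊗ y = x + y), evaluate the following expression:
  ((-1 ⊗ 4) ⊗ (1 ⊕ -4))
((-1 ⊗ 4) ⊗ (1 ⊕ -4)) = -1

Expand innermost to outermost. Recall ⊕ takes the minimum of its arguments and ⊗ takes their sum. Working out the expression ((-1 ⊗ 4) ⊗ (1 ⊕ -4)) gives -1.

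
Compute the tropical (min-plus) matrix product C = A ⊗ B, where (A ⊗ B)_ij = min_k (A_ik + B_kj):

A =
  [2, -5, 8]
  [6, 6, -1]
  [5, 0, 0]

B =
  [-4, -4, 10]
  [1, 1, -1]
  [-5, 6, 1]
A ⊗ B =
  [-4, -4, -6]
  [-6, 2, 0]
  [-5, 1, -1]

Apply the min-plus product entry-by-entry:
  C[0][0] = min over k of (A[0][0] + B[0][0] = 2 + -4 = -2, A[0][1] + B[1][0] = -5 + 1 = -4, A[0][2] + B[2][0] = 8 + -5 = 3) = -4 (attained at k = 1)
  C[0][1] = min over k of (A[0][0] + B[0][1] = 2 + -4 = -2, A[0][1] + B[1][1] = -5 + 1 = -4, A[0][2] + B[2][1] = 8 + 6 = 14) = -4 (attained at k = 1)
  C[0][2] = min over k of (A[0][0] + B[0][2] = 2 + 10 = 12, A[0][1] + B[1][2] = -5 + -1 = -6, A[0][2] + B[2][2] = 8 + 1 = 9) = -6 (attained at k = 1)
  C[1][0] = min over k of (A[1][0] + B[0][0] = 6 + -4 = 2, A[1][1] + B[1][0] = 6 + 1 = 7, A[1][2] + B[2][0] = -1 + -5 = -6) = -6 (attained at k = 2)
  C[1][1] = min over k of (A[1][0] + B[0][1] = 6 + -4 = 2, A[1][1] + B[1][1] = 6 + 1 = 7, A[1][2] + B[2][1] = -1 + 6 = 5) = 2 (attained at k = 0)
  C[1][2] = min over k of (A[1][0] + B[0][2] = 6 + 10 = 16, A[1][1] + B[1][2] = 6 + -1 = 5, A[1][2] + B[2][2] = -1 + 1 = 0) = 0 (attained at k = 2)
  C[2][0] = min over k of (A[2][0] + B[0][0] = 5 + -4 = 1, A[2][1] + B[1][0] = 0 + 1 = 1, A[2][2] + B[2][0] = 0 + -5 = -5) = -5 (attained at k = 2)
  C[2][1] = min over k of (A[2][0] + B[0][1] = 5 + -4 = 1, A[2][1] + B[1][1] = 0 + 1 = 1, A[2][2] + B[2][1] = 0 + 6 = 6) = 1 (attained at k = 0)
  C[2][2] = min over k of (A[2][0] + B[0][2] = 5 + 10 = 15, A[2][1] + B[1][2] = 0 + -1 = -1, A[2][2] + B[2][2] = 0 + 1 = 1) = -1 (attained at k = 1)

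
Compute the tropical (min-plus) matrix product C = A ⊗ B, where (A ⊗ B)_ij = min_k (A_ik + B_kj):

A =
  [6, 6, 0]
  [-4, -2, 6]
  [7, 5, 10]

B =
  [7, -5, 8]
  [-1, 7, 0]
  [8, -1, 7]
A ⊗ B =
  [5, -1, 6]
  [-3, -9, -2]
  [4, 2, 5]

Apply the min-plus product entry-by-entry:
  C[0][0] = min over k of (A[0][0] + B[0][0] = 6 + 7 = 13, A[0][1] + B[1][0] = 6 + -1 = 5, A[0][2] + B[2][0] = 0 + 8 = 8) = 5 (attained at k = 1)
  C[0][1] = min over k of (A[0][0] + B[0][1] = 6 + -5 = 1, A[0][1] + B[1][1] = 6 + 7 = 13, A[0][2] + B[2][1] = 0 + -1 = -1) = -1 (attained at k = 2)
  C[0][2] = min over k of (A[0][0] + B[0][2] = 6 + 8 = 14, A[0][1] + B[1][2] = 6 + 0 = 6, A[0][2] + B[2][2] = 0 + 7 = 7) = 6 (attained at k = 1)
  C[1][0] = min over k of (A[1][0] + B[0][0] = -4 + 7 = 3, A[1][1] + B[1][0] = -2 + -1 = -3, A[1][2] + B[2][0] = 6 + 8 = 14) = -3 (attained at k = 1)
  C[1][1] = min over k of (A[1][0] + B[0][1] = -4 + -5 = -9, A[1][1] + B[1][1] = -2 + 7 = 5, A[1][2] + B[2][1] = 6 + -1 = 5) = -9 (attained at k = 0)
  C[1][2] = min over k of (A[1][0] + B[0][2] = -4 + 8 = 4, A[1][1] + B[1][2] = -2 + 0 = -2, A[1][2] + B[2][2] = 6 + 7 = 13) = -2 (attained at k = 1)
  C[2][0] = min over k of (A[2][0] + B[0][0] = 7 + 7 = 14, A[2][1] + B[1][0] = 5 + -1 = 4, A[2][2] + B[2][0] = 10 + 8 = 18) = 4 (attained at k = 1)
  C[2][1] = min over k of (A[2][0] + B[0][1] = 7 + -5 = 2, A[2][1] + B[1][1] = 5 + 7 = 12, A[2][2] + B[2][1] = 10 + -1 = 9) = 2 (attained at k = 0)
  C[2][2] = min over k of (A[2][0] + B[0][2] = 7 + 8 = 15, A[2][1] + B[1][2] = 5 + 0 = 5, A[2][2] + B[2][2] = 10 + 7 = 17) = 5 (attained at k = 1)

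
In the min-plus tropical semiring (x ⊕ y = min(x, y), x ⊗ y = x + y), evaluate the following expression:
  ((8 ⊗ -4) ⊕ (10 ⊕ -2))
((8 ⊗ -4) ⊕ (10 ⊕ -2)) = -2

Expand innermost to outermost. Recall ⊕ takes the minimum of its arguments and ⊗ takes their sum. Working out the expression ((8 ⊗ -4) ⊕ (10 ⊕ -2)) gives -2.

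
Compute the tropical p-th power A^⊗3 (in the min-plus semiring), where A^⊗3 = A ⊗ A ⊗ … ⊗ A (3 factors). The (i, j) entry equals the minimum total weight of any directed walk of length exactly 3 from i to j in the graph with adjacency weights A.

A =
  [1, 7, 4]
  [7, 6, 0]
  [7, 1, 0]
A^⊗3 =
  [3, 5, 4]
  [7, 1, 0]
  [7, 1, 0]

Each entry (A^⊗3)_ij equals the minimum over all length-3 walks i = v_0 → v_1 → … → v_3 = j of Σ_t A[v_t][v_{t+1}]. For example, for (i, j) = (0, 2) we minimise over 9 possible intermediate vertex sequences; the minimum is 4, attained along the walk 0 → 2 → 2 → 2.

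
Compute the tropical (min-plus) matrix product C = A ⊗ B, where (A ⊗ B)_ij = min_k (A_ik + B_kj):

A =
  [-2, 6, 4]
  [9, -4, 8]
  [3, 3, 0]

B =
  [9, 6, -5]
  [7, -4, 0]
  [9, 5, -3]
A ⊗ B =
  [7, 2, -7]
  [3, -8, -4]
  [9, -1, -3]

Apply the min-plus product entry-by-entry:
  C[0][0] = min over k of (A[0][0] + B[0][0] = -2 + 9 = 7, A[0][1] + B[1][0] = 6 + 7 = 13, A[0][2] + B[2][0] = 4 + 9 = 13) = 7 (attained at k = 0)
  C[0][1] = min over k of (A[0][0] + B[0][1] = -2 + 6 = 4, A[0][1] + B[1][1] = 6 + -4 = 2, A[0][2] + B[2][1] = 4 + 5 = 9) = 2 (attained at k = 1)
  C[0][2] = min over k of (A[0][0] + B[0][2] = -2 + -5 = -7, A[0][1] + B[1][2] = 6 + 0 = 6, A[0][2] + B[2][2] = 4 + -3 = 1) = -7 (attained at k = 0)
  C[1][0] = min over k of (A[1][0] + B[0][0] = 9 + 9 = 18, A[1][1] + B[1][0] = -4 + 7 = 3, A[1][2] + B[2][0] = 8 + 9 = 17) = 3 (attained at k = 1)
  C[1][1] = min over k of (A[1][0] + B[0][1] = 9 + 6 = 15, A[1][1] + B[1][1] = -4 + -4 = -8, A[1][2] + B[2][1] = 8 + 5 = 13) = -8 (attained at k = 1)
  C[1][2] = min over k of (A[1][0] + B[0][2] = 9 + -5 = 4, A[1][1] + B[1][2] = -4 + 0 = -4, A[1][2] + B[2][2] = 8 + -3 = 5) = -4 (attained at k = 1)
  C[2][0] = min over k of (A[2][0] + B[0][0] = 3 + 9 = 12, A[2][1] + B[1][0] = 3 + 7 = 10, A[2][2] + B[2][0] = 0 + 9 = 9) = 9 (attained at k = 2)
  C[2][1] = min over k of (A[2][0] + B[0][1] = 3 + 6 = 9, A[2][1] + B[1][1] = 3 + -4 = -1, A[2][2] + B[2][1] = 0 + 5 = 5) = -1 (attained at k = 1)
  C[2][2] = min over k of (A[2][0] + B[0][2] = 3 + -5 = -2, A[2][1] + B[1][2] = 3 + 0 = 3, A[2][2] + B[2][2] = 0 + -3 = -3) = -3 (attained at k = 2)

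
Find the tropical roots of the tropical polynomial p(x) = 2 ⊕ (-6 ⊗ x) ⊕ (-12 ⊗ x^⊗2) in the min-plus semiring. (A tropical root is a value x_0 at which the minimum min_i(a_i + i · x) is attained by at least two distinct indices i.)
Roots: {6, 8}

Each tropical root is a break point of the lower envelope of the lines y = a_i + i · x (there are 3 lines, with slopes 0, 1, ..., 2). Only the lines that attain the minimum somewhere contribute to roots; other lines are dominated. Here the surviving (envelope) indices are i = 2, i = 1, i = 0.
Intersections between consecutive envelope lines give the roots: for adjacent envelope indices i < j the intersection is x = (a_i − a_j) / (j − i). Reading off the sorted break points: {6, 8}.
Verification: at each break x_0, at least two indices attain the minimum of min_i(a_i + i · x_0).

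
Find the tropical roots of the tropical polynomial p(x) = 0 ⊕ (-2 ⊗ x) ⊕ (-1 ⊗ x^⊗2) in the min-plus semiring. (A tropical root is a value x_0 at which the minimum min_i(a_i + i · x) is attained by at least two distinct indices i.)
Roots: {-1, 2}

Each tropical root is a break point of the lower envelope of the lines y = a_i + i · x (there are 3 lines, with slopes 0, 1, ..., 2). Only the lines that attain the minimum somewhere contribute to roots; other lines are dominated. Here the surviving (envelope) indices are i = 2, i = 1, i = 0.
Intersections between consecutive envelope lines give the roots: for adjacent envelope indices i < j the intersection is x = (a_i − a_j) / (j − i). Reading off the sorted break points: {-1, 2}.
Verification: at each break x_0, at least two indices attain the minimum of min_i(a_i + i · x_0).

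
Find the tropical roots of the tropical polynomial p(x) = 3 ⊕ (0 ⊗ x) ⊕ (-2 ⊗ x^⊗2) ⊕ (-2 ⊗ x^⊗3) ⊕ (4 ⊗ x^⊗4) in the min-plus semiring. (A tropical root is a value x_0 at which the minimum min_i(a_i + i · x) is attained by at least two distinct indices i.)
Roots: {-6, 0, 2, 3}

Each tropical root is a break point of the lower envelope of the lines y = a_i + i · x (there are 5 lines, with slopes 0, 1, ..., 4). Only the lines that attain the minimum somewhere contribute to roots; other lines are dominated. Here the surviving (envelope) indices are i = 4, i = 3, i = 2, i = 1, i = 0.
Intersections between consecutive envelope lines give the roots: for adjacent envelope indices i < j the intersection is x = (a_i − a_j) / (j − i). Reading off the sorted break points: {-6, 0, 2, 3}.
Verification: at each break x_0, at least two indices attain the minimum of min_i(a_i + i · x_0).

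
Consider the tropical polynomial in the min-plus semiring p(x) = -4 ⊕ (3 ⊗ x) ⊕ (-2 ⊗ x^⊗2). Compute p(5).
p(5) = -4

A tropical monomial a ⊗ x^⊗i evaluates to a + i · x. Evaluating each term at x = 5:
  Term 0 contributes -4 + 0 · 5 = -4
  Term 1 contributes 3 + 1 · 5 = 8
  Term 2 contributes -2 + 2 · 5 = 8
p(5) = ⊕ of these = min[-4, 8, 8] = -4.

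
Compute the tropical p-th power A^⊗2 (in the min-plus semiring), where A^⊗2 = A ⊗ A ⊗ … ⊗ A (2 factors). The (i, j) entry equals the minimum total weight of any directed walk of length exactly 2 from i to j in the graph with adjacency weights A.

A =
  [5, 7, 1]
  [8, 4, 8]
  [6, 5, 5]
A^⊗2 =
  [7, 6, 6]
  [12, 8, 9]
  [11, 9, 7]

Each entry (A^⊗2)_ij equals the minimum over all length-2 walks i = v_0 → v_1 → … → v_2 = j of Σ_t A[v_t][v_{t+1}]. For example, for (i, j) = (0, 2) we minimise over 3 possible intermediate vertex sequences; the minimum is 6, attained along the walk 0 → 0 → 2.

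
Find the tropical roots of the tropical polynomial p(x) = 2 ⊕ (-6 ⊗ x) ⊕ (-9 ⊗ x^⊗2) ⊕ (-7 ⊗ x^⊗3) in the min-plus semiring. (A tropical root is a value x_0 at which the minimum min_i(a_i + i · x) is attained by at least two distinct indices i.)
Roots: {-2, 3, 8}

Each tropical root is a break point of the lower envelope of the lines y = a_i + i · x (there are 4 lines, with slopes 0, 1, ..., 3). Only the lines that attain the minimum somewhere contribute to roots; other lines are dominated. Here the surviving (envelope) indices are i = 3, i = 2, i = 1, i = 0.
Intersections between consecutive envelope lines give the roots: for adjacent envelope indices i < j the intersection is x = (a_i − a_j) / (j − i). Reading off the sorted break points: {-2, 3, 8}.
Verification: at each break x_0, at least two indices attain the minimum of min_i(a_i + i · x_0).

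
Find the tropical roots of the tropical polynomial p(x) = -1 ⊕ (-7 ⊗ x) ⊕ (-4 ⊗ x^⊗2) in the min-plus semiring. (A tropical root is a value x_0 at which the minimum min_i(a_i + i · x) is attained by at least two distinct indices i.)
Roots: {-3, 6}

Each tropical root is a break point of the lower envelope of the lines y = a_i + i · x (there are 3 lines, with slopes 0, 1, ..., 2). Only the lines that attain the minimum somewhere contribute to roots; other lines are dominated. Here the surviving (envelope) indices are i = 2, i = 1, i = 0.
Intersections between consecutive envelope lines give the roots: for adjacent envelope indices i < j the intersection is x = (a_i − a_j) / (j − i). Reading off the sorted break points: {-3, 6}.
Verification: at each break x_0, at least two indices attain the minimum of min_i(a_i + i · x_0).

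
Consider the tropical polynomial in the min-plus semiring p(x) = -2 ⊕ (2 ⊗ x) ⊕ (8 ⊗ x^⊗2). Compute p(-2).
p(-2) = -2

A tropical monomial a ⊗ x^⊗i evaluates to a + i · x. Evaluating each term at x = -2:
  Term 0 contributes -2 + 0 · -2 = -2
  Term 1 contributes 2 + 1 · -2 = 0
  Term 2 contributes 8 + 2 · -2 = 4
p(-2) = ⊕ of these = min[-2, 0, 4] = -2.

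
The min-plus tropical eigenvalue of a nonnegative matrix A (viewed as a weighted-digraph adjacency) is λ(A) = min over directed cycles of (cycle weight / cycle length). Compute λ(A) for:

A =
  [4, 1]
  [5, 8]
λ(A) = 3

Enumerate directed cycles and compute their means (weight / length). Sample:
  cycle 0 → 0: weight = 4, length = 1, mean = 4/1 ≈ 4.000
  cycle 1 → 1: weight = 8, length = 1, mean = 8/1 ≈ 8.000
  cycle 0 → 1 → 0: weight = 6, length = 2, mean = 6/2 ≈ 3.000
  cycle 1 → 0 → 1: weight = 6, length = 2, mean = 6/2 ≈ 3.000
Minimum mean = 3.000, attained e.g. along the cycle 0 → 1 → 0 with weight 6 and length 2. So λ(A) = 6/2 = 3.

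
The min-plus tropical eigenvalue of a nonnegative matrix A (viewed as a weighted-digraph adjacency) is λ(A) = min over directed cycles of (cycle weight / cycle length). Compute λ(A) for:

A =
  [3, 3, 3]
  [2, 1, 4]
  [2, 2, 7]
λ(A) = 1

Enumerate directed cycles and compute their means (weight / length). Sample:
  cycle 0 → 0: weight = 3, length = 1, mean = 3/1 ≈ 3.000
  cycle 1 → 1: weight = 1, length = 1, mean = 1/1 ≈ 1.000
  cycle 2 → 2: weight = 7, length = 1, mean = 7/1 ≈ 7.000
  cycle 0 → 1 → 0: weight = 5, length = 2, mean = 5/2 ≈ 2.500
  cycle 0 → 2 → 0: weight = 5, length = 2, mean = 5/2 ≈ 2.500
  cycle 1 → 0 → 1: weight = 5, length = 2, mean = 5/2 ≈ 2.500
Minimum mean = 1.000, attained e.g. along the cycle 1 → 1 with weight 1 and length 1. So λ(A) = 1/1 = 1.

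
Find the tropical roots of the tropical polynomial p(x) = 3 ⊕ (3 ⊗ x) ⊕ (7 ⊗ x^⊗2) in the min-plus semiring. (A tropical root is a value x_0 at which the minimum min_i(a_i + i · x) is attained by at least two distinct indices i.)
Roots: {-4, 0}

Each tropical root is a break point of the lower envelope of the lines y = a_i + i · x (there are 3 lines, with slopes 0, 1, ..., 2). Only the lines that attain the minimum somewhere contribute to roots; other lines are dominated. Here the surviving (envelope) indices are i = 2, i = 1, i = 0.
Intersections between consecutive envelope lines give the roots: for adjacent envelope indices i < j the intersection is x = (a_i − a_j) / (j − i). Reading off the sorted break points: {-4, 0}.
Verification: at each break x_0, at least two indices attain the minimum of min_i(a_i + i · x_0).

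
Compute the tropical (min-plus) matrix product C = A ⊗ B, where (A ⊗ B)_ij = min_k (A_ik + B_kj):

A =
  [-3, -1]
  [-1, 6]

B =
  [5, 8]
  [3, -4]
A ⊗ B =
  [2, -5]
  [4, 2]

Apply the min-plus product entry-by-entry:
  C[0][0] = min over k of (A[0][0] + B[0][0] = -3 + 5 = 2, A[0][1] + B[1][0] = -1 + 3 = 2) = 2 (attained at k = 0)
  C[0][1] = min over k of (A[0][0] + B[0][1] = -3 + 8 = 5, A[0][1] + B[1][1] = -1 + -4 = -5) = -5 (attained at k = 1)
  C[1][0] = min over k of (A[1][0] + B[0][0] = -1 + 5 = 4, A[1][1] + B[1][0] = 6 + 3 = 9) = 4 (attained at k = 0)
  C[1][1] = min over k of (A[1][0] + B[0][1] = -1 + 8 = 7, A[1][1] + B[1][1] = 6 + -4 = 2) = 2 (attained at k = 1)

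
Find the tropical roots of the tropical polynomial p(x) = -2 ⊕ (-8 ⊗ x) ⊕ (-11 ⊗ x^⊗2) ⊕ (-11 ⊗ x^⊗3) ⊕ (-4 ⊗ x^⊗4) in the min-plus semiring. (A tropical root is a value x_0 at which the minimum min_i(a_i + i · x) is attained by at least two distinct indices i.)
Roots: {-7, 0, 3, 6}

Each tropical root is a break point of the lower envelope of the lines y = a_i + i · x (there are 5 lines, with slopes 0, 1, ..., 4). Only the lines that attain the minimum somewhere contribute to roots; other lines are dominated. Here the surviving (envelope) indices are i = 4, i = 3, i = 2, i = 1, i = 0.
Intersections between consecutive envelope lines give the roots: for adjacent envelope indices i < j the intersection is x = (a_i − a_j) / (j − i). Reading off the sorted break points: {-7, 0, 3, 6}.
Verification: at each break x_0, at least two indices attain the minimum of min_i(a_i + i · x_0).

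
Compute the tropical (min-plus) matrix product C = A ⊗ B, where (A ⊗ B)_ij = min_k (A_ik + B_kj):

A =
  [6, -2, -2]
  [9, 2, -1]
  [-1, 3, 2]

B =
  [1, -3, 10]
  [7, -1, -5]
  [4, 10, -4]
A ⊗ B =
  [2, -3, -7]
  [3, 1, -5]
  [0, -4, -2]

Apply the min-plus product entry-by-entry:
  C[0][0] = min over k of (A[0][0] + B[0][0] = 6 + 1 = 7, A[0][1] + B[1][0] = -2 + 7 = 5, A[0][2] + B[2][0] = -2 + 4 = 2) = 2 (attained at k = 2)
  C[0][1] = min over k of (A[0][0] + B[0][1] = 6 + -3 = 3, A[0][1] + B[1][1] = -2 + -1 = -3, A[0][2] + B[2][1] = -2 + 10 = 8) = -3 (attained at k = 1)
  C[0][2] = min over k of (A[0][0] + B[0][2] = 6 + 10 = 16, A[0][1] + B[1][2] = -2 + -5 = -7, A[0][2] + B[2][2] = -2 + -4 = -6) = -7 (attained at k = 1)
  C[1][0] = min over k of (A[1][0] + B[0][0] = 9 + 1 = 10, A[1][1] + B[1][0] = 2 + 7 = 9, A[1][2] + B[2][0] = -1 + 4 = 3) = 3 (attained at k = 2)
  C[1][1] = min over k of (A[1][0] + B[0][1] = 9 + -3 = 6, A[1][1] + B[1][1] = 2 + -1 = 1, A[1][2] + B[2][1] = -1 + 10 = 9) = 1 (attained at k = 1)
  C[1][2] = min over k of (A[1][0] + B[0][2] = 9 + 10 = 19, A[1][1] + B[1][2] = 2 + -5 = -3, A[1][2] + B[2][2] = -1 + -4 = -5) = -5 (attained at k = 2)
  C[2][0] = min over k of (A[2][0] + B[0][0] = -1 + 1 = 0, A[2][1] + B[1][0] = 3 + 7 = 10, A[2][2] + B[2][0] = 2 + 4 = 6) = 0 (attained at k = 0)
  C[2][1] = min over k of (A[2][0] + B[0][1] = -1 + -3 = -4, A[2][1] + B[1][1] = 3 + -1 = 2, A[2][2] + B[2][1] = 2 + 10 = 12) = -4 (attained at k = 0)
  C[2][2] = min over k of (A[2][0] + B[0][2] = -1 + 10 = 9, A[2][1] + B[1][2] = 3 + -5 = -2, A[2][2] + B[2][2] = 2 + -4 = -2) = -2 (attained at k = 1)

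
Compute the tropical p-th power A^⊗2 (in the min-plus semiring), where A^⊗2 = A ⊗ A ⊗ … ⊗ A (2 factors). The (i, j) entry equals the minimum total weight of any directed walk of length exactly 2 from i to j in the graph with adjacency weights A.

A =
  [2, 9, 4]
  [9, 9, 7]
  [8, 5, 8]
A^⊗2 =
  [4, 9, 6]
  [11, 12, 13]
  [10, 13, 12]

Each entry (A^⊗2)_ij equals the minimum over all length-2 walks i = v_0 → v_1 → … → v_2 = j of Σ_t A[v_t][v_{t+1}]. For example, for (i, j) = (0, 2) we minimise over 3 possible intermediate vertex sequences; the minimum is 6, attained along the walk 0 → 0 → 2.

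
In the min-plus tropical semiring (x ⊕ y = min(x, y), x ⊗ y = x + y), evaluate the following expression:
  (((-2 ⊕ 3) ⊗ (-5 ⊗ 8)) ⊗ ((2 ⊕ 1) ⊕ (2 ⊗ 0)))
(((-2 ⊕ 3) ⊗ (-5 ⊗ 8)) ⊗ ((2 ⊕ 1) ⊕ (2 ⊗ 0))) = 2

Expand innermost to outermost. Recall ⊕ takes the minimum of its arguments and ⊗ takes their sum. Working out the expression (((-2 ⊕ 3) ⊗ (-5 ⊗ 8)) ⊗ ((2 ⊕ 1) ⊕ (2 ⊗ 0))) gives 2.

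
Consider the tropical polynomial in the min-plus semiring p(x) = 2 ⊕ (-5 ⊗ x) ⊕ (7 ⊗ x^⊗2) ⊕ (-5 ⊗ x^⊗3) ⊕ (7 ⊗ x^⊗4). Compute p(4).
p(4) = -1

A tropical monomial a ⊗ x^⊗i evaluates to a + i · x. Evaluating each term at x = 4:
  Term 0 contributes 2 + 0 · 4 = 2
  Term 1 contributes -5 + 1 · 4 = -1
  Term 2 contributes 7 + 2 · 4 = 15
  Term 3 contributes -5 + 3 · 4 = 7
  Term 4 contributes 7 + 4 · 4 = 23
p(4) = ⊕ of these = min[2, -1, 15, 7, 23] = -1.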